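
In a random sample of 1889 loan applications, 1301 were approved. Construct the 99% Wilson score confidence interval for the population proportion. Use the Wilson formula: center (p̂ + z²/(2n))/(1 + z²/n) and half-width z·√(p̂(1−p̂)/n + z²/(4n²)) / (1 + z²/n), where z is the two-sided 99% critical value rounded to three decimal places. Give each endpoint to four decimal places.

(0.6607, 0.7155)

p̂ = 1301/1889 = 0.68872; z = 2.576, so z² = 6.635776.
1 + z²/n = 1.003513.
Center = (0.68872 + 0.001756)/1.003513 = 0.68806.
Radicand: p̂(1−p̂)/n + z²/(4n²) = 0.000113490 + 0.000000465 = 0.000113955.
Half-width = 2.576·√0.000113955/1.003513 = 0.02740.
Interval: 0.68806 ± 0.02740 → (0.6607, 0.7155).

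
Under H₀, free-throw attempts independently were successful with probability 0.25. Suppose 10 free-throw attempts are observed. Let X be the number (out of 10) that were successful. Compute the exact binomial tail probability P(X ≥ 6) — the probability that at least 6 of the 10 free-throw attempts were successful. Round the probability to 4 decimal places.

X is binomial with n = 10 and p = 0.25.
P(X ≥ 6) = Σ_{j=6}^{10} C(10,j)·0.25^j·0.75^{10−j}.
= 0.016222 + 0.003090 + 0.000386 + 0.000029 + 0.000001 = 0.0197.

P = 0.0197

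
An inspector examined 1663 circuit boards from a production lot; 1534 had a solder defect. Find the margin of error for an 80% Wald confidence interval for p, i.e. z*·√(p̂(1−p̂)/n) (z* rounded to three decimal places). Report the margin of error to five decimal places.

ME = 0.00841

With x = 1534 successes in n = 1663, p̂ = 0.92243.
Standard error of p̂: √(0.071553/1663) = √0.000043027 = 0.006559.
The 80% critical value is z* = 1.282.
ME = 1.282·0.006559 = 0.00841.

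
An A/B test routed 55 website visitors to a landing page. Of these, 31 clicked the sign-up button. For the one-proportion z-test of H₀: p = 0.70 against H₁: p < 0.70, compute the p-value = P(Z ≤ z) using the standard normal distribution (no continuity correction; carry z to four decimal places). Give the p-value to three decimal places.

p-value = 0.014

Sample proportion p̂ = 31/55 = 0.56364.
SE₀ = √(0.70·0.30/55) = 0.061791.
Test statistic (full precision, shown to 4 dp): z = (31/55 − 0.70)/SE₀ ≈ -2.2068.
From the standard normal, P(Z ≤ z) = 0.014.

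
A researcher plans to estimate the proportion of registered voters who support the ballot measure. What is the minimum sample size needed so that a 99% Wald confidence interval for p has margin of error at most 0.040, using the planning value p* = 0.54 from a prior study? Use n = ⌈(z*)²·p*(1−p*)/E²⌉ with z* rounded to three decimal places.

n = 1031

z* = 2.576 at the 99% level.
p*(1−p*) = 0.2484.
(z*)²·p*(1−p*)/E² = 6.635776·0.2484/0.001600 = 1030.204.
Rounding up, n = 1031.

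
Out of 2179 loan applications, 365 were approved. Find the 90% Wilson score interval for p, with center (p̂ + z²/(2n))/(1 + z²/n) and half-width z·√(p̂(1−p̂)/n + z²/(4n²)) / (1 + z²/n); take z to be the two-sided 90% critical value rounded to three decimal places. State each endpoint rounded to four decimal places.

(0.1548, 0.1811)

Here p̂ = 365/2179 = 0.16751 and z = 1.645 (z² = 2.706025).
Denominator 1 + z²/n = 1 + 2.706025/2179 = 1.001242.
Adjusted center: (0.16751 + z²/(2n))/1.001242 = 0.16792.
Radicand: p̂(1−p̂)/n + z²/(4n²) = 0.000063997 + 0.000000142 = 0.000064139.
Half-width = z·√(radicand)/denom = 1.645·0.008009/1.001242 = 0.01316.
Interval: 0.16792 ± 0.01316 → (0.1548, 0.1811).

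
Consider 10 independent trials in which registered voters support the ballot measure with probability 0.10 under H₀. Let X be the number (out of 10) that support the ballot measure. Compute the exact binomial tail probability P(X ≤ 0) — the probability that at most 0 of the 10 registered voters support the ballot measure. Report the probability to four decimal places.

P = 0.3487

X is binomial with n = 10 and p = 0.10.
P(X ≤ 0) = C(10,0)·0.10^0·0.90^10.
= 0.348678 = 0.3487.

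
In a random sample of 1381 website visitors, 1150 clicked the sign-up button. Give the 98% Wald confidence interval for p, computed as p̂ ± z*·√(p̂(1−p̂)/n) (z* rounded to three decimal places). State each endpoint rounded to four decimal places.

With x = 1150 successes in n = 1381, p̂ = 0.83273.
Standard error of p̂: √(0.139291/1381) = √0.000100862 = 0.010043.
For 98% confidence, z* = 2.326.
Margin = 2.326·0.010043 = 0.02336.
So the interval runs from 0.8094 to 0.8561.

(0.8094, 0.8561)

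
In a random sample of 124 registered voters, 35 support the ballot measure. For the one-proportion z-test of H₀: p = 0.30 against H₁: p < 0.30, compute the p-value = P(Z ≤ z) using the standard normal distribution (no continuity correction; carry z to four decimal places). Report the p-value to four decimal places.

p-value = 0.3332

Sample proportion p̂ = 35/124 = 0.28226.
SE₀ = √(0.30·0.70/124) = 0.041153.
Test statistic (full precision, shown to 4 dp): z = (35/124 − 0.30)/SE₀ ≈ -0.4311.
From the standard normal, P(Z ≤ z) = 0.3332.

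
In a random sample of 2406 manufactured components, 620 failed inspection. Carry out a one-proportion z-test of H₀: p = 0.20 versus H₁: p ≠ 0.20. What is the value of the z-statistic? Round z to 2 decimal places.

z = 7.07

The sample proportion is 620/2406 = 0.25769.
Null standard error: √(0.20·0.80/2406) = √0.000066500 = 0.008155.
z = (0.25769 − 0.20)/0.008155 = 0.05769/0.008155 = 7.07.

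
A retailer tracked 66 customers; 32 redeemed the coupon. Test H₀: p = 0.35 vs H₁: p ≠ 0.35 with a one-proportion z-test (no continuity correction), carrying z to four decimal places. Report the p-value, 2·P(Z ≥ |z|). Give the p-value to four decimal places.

p-value = 0.0216

Sample proportion p̂ = 32/66 = 0.48485.
Under H₀, SE = √(p₀(1−p₀)/n) = √(0.35·0.65/66) = √0.003446970 = 0.058711.
z = (p̂ − p₀)/SE = (32/66 − 0.35)/0.058711 ≈ 2.2968.
p-value = 2·P(Z ≥ |z|) with z = 2.2968 → 0.0216.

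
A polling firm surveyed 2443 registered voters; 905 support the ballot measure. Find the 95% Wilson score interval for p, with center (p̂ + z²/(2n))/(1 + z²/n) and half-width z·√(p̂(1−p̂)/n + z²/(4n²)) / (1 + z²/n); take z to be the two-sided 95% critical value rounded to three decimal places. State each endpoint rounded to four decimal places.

Here p̂ = 905/2443 = 0.37045 and z = 1.960 (z² = 3.841600).
Denominator 1 + z²/n = 1 + 3.841600/2443 = 1.001572.
Adjusted center: (0.37045 + z²/(2n))/1.001572 = 0.37065.
Radicand: p̂(1−p̂)/n + z²/(4n²) = 0.000095463 + 0.000000161 = 0.000095624.
Half-width = z·√(radicand)/denom = 1.960·0.009779/1.001572 = 0.01914.
CI: 0.37065 ± 0.01914 = (0.3515, 0.3898).

(0.3515, 0.3898)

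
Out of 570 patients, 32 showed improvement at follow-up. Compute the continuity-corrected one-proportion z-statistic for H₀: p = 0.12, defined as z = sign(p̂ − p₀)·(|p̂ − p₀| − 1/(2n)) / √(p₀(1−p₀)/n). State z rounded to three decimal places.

z = -4.627

The sample proportion is 32/570 = 0.05614. p̂ − p₀ = -0.063860.
1/(2n) = 0.000877.
Corrected numerator: |-0.063860| − 0.000877 = 0.062983.
Null standard error: √(0.12·0.88/570) = √0.000185263 = 0.013611.
z = (−)0.062983/0.013611 = -4.627.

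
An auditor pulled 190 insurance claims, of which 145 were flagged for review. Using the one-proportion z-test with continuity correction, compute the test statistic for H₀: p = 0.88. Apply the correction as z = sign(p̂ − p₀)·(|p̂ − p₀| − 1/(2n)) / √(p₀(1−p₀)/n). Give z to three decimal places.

The sample proportion is 145/190 = 0.76316. p̂ − p₀ = -0.116842.
1/(2n) = 0.002632.
Corrected numerator: |-0.116842| − 0.002632 = 0.114210.
Null standard error: √(0.88·0.12/190) = √0.000555789 = 0.023575.
z = −0.114210/0.023575 = -4.845.

z = -4.845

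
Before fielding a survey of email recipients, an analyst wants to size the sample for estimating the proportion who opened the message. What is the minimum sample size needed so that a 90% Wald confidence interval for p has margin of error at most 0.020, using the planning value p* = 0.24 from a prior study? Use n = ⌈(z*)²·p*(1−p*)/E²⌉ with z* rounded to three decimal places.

z* = 1.645 at the 90% level.
p*(1−p*) = 0.1824.
Required n before rounding: 2.706025 × 0.1824 / 0.020² = 1233.947.
Rounding up, n = 1234.

n = 1234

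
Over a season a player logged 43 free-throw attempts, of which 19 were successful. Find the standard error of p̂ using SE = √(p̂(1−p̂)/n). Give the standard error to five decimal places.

SE = 0.07573

Sample proportion p̂ = 19/43 = 0.44186.
p̂(1−p̂) = 0.44186·0.55814 = 0.246620.
SE = √(0.246620/43) = √0.005735349 = 0.07573.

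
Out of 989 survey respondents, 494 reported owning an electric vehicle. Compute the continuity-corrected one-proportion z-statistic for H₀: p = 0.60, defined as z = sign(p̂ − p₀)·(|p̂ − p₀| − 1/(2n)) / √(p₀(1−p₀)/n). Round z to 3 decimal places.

z = -6.419

Sample proportion p̂ = 494/989 = 0.49949. p̂ − p₀ = -0.100506.
Continuity correction 1/(2n) = 1/1978 = 0.000506.
Corrected numerator: |-0.100506| − 0.000506 = 0.100000.
Null standard error: √(0.60·0.40/989) = √0.000242669 = 0.015578.
z = (−)0.100000/0.015578 = -6.419.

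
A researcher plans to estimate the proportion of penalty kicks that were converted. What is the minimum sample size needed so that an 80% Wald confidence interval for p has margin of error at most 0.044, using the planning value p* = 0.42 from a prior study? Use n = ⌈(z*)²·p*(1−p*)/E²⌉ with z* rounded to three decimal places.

z* = 1.282 at the 80% level.
p*(1−p*) = 0.42·0.58 = 0.2436.
(z*)²·p*(1−p*)/E² = 1.643524·0.2436/0.001936 = 206.799.
⌈206.799⌉ = 207.

n = 207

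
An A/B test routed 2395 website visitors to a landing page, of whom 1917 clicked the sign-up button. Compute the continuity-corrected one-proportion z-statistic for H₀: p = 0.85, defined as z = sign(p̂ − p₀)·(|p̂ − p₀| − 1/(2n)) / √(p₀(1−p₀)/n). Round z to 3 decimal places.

With x = 1917 successes in n = 2395, p̂ = 0.80042. p̂ − p₀ = -0.049582.
1/(2n) = 0.000209.
Corrected numerator: |-0.049582| − 0.000209 = 0.049373.
Null standard error: √(0.85·0.15/2395) = √0.000053236 = 0.007296.
z = −0.049373/0.007296 = -6.767.

z = -6.767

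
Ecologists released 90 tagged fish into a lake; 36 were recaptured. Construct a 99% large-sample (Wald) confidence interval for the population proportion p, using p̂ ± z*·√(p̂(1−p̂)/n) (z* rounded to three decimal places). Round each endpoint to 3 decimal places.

p̂ = 36/90 = 0.40000.
Standard error of p̂: √(0.240000/90) = √0.002666667 = 0.051640.
z* = 2.576 at the 99% level.
Margin = 2.576·0.051640 = 0.13302.
So the interval runs from 0.267 to 0.533.

(0.267, 0.533)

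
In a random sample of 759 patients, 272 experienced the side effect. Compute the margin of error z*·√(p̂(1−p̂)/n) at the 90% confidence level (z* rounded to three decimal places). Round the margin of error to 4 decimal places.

Sample proportion p̂ = 272/759 = 0.35837.
SE = √(p̂(1−p̂)/n) = √(0.229940/759) = 0.017405.
z* = 1.645 at the 90% level.
ME = 1.645·0.017405 = 0.0286.

ME = 0.0286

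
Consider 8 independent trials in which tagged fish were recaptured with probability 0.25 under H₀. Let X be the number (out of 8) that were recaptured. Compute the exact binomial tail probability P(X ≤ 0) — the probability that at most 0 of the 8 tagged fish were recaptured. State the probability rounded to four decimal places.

P = 0.1001

X ~ Binomial(n=8, p=0.25).
P(X ≤ 0) = C(8,0)·0.25^0·0.75^8.
= 0.100113 = 0.1001.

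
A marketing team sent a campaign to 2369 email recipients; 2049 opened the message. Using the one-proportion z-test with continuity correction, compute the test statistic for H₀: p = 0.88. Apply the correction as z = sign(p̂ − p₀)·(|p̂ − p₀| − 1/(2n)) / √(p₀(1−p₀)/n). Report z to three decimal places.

p̂ = 2049/2369 = 0.86492. p̂ − p₀ = -0.015078.
1/(2n) = 0.000211.
Corrected numerator: |-0.015078| − 0.000211 = 0.014867.
Under H₀, SE = √(p₀(1−p₀)/n) = √(0.88·0.12/2369) = √0.000044576 = 0.006677.
z = −0.014867/0.006677 = -2.227.

z = -2.227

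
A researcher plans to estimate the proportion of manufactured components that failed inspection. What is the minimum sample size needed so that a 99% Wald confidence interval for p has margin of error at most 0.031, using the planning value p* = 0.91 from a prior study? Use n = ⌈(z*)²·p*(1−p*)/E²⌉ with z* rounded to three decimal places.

n = 566

For 99% confidence, z* = 2.576.
p*(1−p*) = 0.0819.
Required n before rounding: 6.635776 × 0.0819 / 0.031² = 565.526.
Rounding up, n = 566.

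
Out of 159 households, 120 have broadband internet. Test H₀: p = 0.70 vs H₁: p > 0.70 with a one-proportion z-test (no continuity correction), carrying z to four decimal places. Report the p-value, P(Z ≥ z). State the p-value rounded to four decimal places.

p-value = 0.0661

With x = 120 successes in n = 159, p̂ = 0.75472.
SE₀ = √(0.70·0.30/159) = 0.036342.
Test statistic (full precision, shown to 4 dp): z = (120/159 − 0.70)/SE₀ ≈ 1.5056.
p-value = P(Z ≥ z) with z = 1.5056 → 0.0661.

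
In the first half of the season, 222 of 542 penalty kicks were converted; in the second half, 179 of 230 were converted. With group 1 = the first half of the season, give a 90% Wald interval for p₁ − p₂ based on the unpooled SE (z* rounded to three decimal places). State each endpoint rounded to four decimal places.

(-0.4256, -0.3118)

p̂₁ = 0.40959, p̂₂ = 0.77826, so the observed difference is -0.36867.
Unpooled SE = √(p̂₁(1−p̂₁)/n₁ + p̂₂(1−p̂₂)/n₂) = √(0.000446175 + 0.000750308) = 0.034590.
For 90% confidence, z* = 1.645. Margin = 1.645·0.034590 = 0.05690.
So the interval runs from -0.4256 to -0.3118.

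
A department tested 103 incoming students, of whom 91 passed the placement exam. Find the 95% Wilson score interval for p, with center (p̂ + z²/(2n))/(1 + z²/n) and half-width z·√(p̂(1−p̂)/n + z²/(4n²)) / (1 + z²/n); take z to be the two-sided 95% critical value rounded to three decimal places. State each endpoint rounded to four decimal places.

p̂ = 91/103 = 0.88350; z = 1.960, so z² = 3.841600.
1 + z²/n = 1.037297.
Adjusted center: (0.88350 + z²/(2n))/1.037297 = 0.86971.
Radicand: p̂(1−p̂)/n + z²/(4n²) = 0.000999335 + 0.000090527 = 0.001089862.
Half-width = z·√(radicand)/denom = 1.960·0.033013/1.037297 = 0.06238.
CI: 0.86971 ± 0.06238 = (0.8073, 0.9321).

(0.8073, 0.9321)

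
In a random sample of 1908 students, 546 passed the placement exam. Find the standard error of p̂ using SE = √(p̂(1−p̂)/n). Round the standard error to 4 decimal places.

The sample proportion is 546/1908 = 0.28616.
p̂(1−p̂) = 0.204272.
Dividing by n and taking the root: √0.000107061 = 0.0103.

SE = 0.0103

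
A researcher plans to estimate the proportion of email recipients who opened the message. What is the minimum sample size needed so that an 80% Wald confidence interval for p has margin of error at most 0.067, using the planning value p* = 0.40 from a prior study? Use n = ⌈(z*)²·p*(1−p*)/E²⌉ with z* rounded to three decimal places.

n = 88

For 80% confidence, z* = 1.282.
p*(1−p*) = 0.40·0.60 = 0.2400.
(z*)²·p*(1−p*)/E² = 1.643524·0.2400/0.004489 = 87.869.
Rounding up, n = 88.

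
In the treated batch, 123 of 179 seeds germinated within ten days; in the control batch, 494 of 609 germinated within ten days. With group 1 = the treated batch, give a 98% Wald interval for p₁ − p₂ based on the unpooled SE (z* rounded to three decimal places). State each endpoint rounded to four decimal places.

p̂₁ = 0.68715, p̂₂ = 0.81117, so the observed difference is -0.12402.
Unpooled SE = √(p̂₁(1−p̂₁)/n₁ + p̂₂(1−p̂₂)/n₂) = √(0.001200975 + 0.000251520) = 0.038112.
The 98% critical value is z* = 2.326. Margin = 2.326·0.038112 = 0.08865.
CI: -0.12402 ± 0.08865 = (-0.2127, -0.0354).

(-0.2127, -0.0354)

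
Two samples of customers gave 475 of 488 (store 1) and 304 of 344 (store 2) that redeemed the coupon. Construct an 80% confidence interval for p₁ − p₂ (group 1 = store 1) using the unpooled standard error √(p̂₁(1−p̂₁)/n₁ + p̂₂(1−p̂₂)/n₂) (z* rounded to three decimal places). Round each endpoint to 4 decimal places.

p̂₁ = 0.97336, p̂₂ = 0.88372, so the observed difference is 0.08964.
Unpooled SE = √(p̂₁(1−p̂₁)/n₁ + p̂₂(1−p̂₂)/n₂) = √(0.000053135 + 0.000298716) = 0.018758.
For 80% confidence, z* = 1.282. Margin of error = 0.02405.
CI: 0.08964 ± 0.02405 = (0.0656, 0.1137).

(0.0656, 0.1137)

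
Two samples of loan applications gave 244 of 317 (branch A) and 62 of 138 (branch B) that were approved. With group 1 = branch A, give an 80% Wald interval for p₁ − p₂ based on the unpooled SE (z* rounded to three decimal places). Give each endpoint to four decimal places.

p̂₁ = 244/317 = 0.76972, p̂₂ = 62/138 = 0.44928; p̂₁ − p̂₂ = 0.32044.
Unpooled SE = √(p̂₁(1−p̂₁)/n₁ + p̂₂(1−p̂₂)/n₂) = √(0.000559158 + 0.001792949) = 0.048499.
z* = 1.282 at the 80% level. Margin = 1.282·0.048499 = 0.06218.
CI: 0.32044 ± 0.06218 = (0.2583, 0.3826).

(0.2583, 0.3826)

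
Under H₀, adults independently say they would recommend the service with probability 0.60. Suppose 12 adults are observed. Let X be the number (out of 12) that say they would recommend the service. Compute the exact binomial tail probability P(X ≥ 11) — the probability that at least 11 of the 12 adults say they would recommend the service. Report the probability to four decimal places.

P = 0.0196

X ~ Binomial(n=12, p=0.60).
P(X ≥ 11) = C(12,11)·0.60^11·0.40^1 + C(12,12)·0.60^12·0.40^0.
= 0.017414 + 0.002177 = 0.0196.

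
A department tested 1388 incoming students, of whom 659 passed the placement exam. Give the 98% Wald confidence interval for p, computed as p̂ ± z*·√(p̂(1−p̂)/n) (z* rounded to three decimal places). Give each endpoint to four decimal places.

With x = 659 successes in n = 1388, p̂ = 0.47478.
SE(p̂) = √(0.47478·0.52522/1388) = 0.013404.
For 98% confidence, z* = 2.326.
Margin = 2.326·0.013404 = 0.03118.
Interval: 0.47478 ± 0.03118 → (0.4436, 0.5060).

(0.4436, 0.5060)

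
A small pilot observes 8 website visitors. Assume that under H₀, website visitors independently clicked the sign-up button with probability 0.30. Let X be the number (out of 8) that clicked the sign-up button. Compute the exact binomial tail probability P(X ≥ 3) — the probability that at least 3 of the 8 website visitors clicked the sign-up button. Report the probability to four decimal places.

X ~ Binomial(n=8, p=0.30).
P(X ≥ 3) = Σ_{j=3}^{8} C(8,j)·0.30^j·0.70^{8−j}.
= 0.254122 + 0.136137 + 0.046675 + 0.010002 + 0.001225 + 0.000066 = 0.4482.

P = 0.4482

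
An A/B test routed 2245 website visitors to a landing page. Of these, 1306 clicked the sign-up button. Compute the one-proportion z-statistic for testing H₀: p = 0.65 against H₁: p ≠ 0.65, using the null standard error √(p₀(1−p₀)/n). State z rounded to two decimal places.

z = -6.78

With x = 1306 successes in n = 2245, p̂ = 0.58174.
SE₀ = √(0.65·0.35/2245) = 0.010067.
z = (0.58174 − 0.65)/0.010067 = -0.06826/0.010067 = -6.78.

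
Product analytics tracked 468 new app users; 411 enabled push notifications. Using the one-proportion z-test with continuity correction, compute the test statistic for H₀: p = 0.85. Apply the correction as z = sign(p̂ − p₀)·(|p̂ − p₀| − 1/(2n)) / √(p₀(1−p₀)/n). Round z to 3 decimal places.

z = 1.644

The sample proportion is 411/468 = 0.87821. p̂ − p₀ = 0.028205.
1/(2n) = 0.001068.
Corrected numerator: |0.028205| − 0.001068 = 0.027137.
SE₀ = √(0.85·0.15/468) = 0.016506.
z = +0.027137/0.016506 = 1.644.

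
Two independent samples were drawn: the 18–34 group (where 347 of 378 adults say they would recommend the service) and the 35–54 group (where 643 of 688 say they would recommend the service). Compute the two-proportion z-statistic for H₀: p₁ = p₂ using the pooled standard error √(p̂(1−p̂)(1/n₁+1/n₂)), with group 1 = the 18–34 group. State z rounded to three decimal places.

z = -1.008

Sample proportions: p̂₁ = 347/378 = 0.91799 and p̂₂ = 643/688 = 0.93459.
Pooling: p̂ = 990/1066 = 0.92871.
Pooled SE = √[0.0662116·0.00409899] ≈ 0.016474.
z = -0.01660/0.016474 = -1.008.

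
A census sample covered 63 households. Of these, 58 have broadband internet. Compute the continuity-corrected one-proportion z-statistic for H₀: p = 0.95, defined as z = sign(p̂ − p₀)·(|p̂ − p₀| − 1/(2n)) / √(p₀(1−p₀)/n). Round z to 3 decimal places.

p̂ = 58/63 = 0.92063. p̂ − p₀ = -0.029365.
Continuity correction 1/(2n) = 1/126 = 0.007937.
Corrected numerator: |-0.029365| − 0.007937 = 0.021428.
Null standard error: √(0.95·0.05/63) = √0.000753968 = 0.027458.
z = −0.021428/0.027458 = -0.780.

z = -0.780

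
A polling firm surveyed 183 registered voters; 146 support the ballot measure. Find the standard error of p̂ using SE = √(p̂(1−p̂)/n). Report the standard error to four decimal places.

With x = 146 successes in n = 183, p̂ = 0.79781.
p̂(1−p̂) = 0.79781·0.20219 = 0.161309.
Dividing by n and taking the root: √0.000881470 = 0.0297.

SE = 0.0297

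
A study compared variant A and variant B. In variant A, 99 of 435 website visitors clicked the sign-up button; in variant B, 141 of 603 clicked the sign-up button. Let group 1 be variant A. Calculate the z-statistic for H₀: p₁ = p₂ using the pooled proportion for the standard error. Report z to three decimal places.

z = -0.235

Sample proportions: p̂₁ = 99/435 = 0.22759 and p̂₂ = 141/603 = 0.23383.
Pooled p̂ = (99+141)/(435+603) = 240/1038 = 0.23121.
SE = √[p̂(1−p̂)(1/n₁+1/n₂)] = √[0.23121·0.76879·(1/435+1/603)] ≈ 0.026522.
z = -0.00624/0.026522 = -0.235.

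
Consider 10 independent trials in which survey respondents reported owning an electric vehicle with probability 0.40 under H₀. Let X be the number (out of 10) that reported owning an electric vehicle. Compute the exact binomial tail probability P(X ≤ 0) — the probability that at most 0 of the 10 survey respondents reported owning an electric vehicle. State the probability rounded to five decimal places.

X ~ Binomial(n=10, p=0.40).
P(X ≤ 0) = C(10,0)·0.40^0·0.60^10.
= 0.006047 = 0.00605.

P = 0.00605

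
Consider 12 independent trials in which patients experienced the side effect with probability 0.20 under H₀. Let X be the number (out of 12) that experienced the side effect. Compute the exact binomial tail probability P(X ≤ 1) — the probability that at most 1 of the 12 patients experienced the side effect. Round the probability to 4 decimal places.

P = 0.2749

X ~ Binomial(n=12, p=0.20).
P(X ≤ 1) = C(12,0)·0.20^0·0.80^12 + C(12,1)·0.20^1·0.80^11.
= 0.068719 + 0.206158 = 0.2749.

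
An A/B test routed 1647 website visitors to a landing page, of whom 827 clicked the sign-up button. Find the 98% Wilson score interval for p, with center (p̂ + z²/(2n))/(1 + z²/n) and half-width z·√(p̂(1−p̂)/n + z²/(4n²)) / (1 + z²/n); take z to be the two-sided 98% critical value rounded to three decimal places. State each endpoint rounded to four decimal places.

(0.4735, 0.5307)

Here p̂ = 827/1647 = 0.50213 and z = 2.326 (z² = 5.410276).
Denominator 1 + z²/n = 1 + 5.410276/1647 = 1.003285.
Center = (0.50213 + 0.001642)/1.003285 = 0.50212.
Radicand: p̂(1−p̂)/n + z²/(4n²) = 0.000151788 + 0.000000499 = 0.000152287.
Half-width = z·√(radicand)/denom = 2.326·0.012340/1.003285 = 0.02861.
Interval: 0.50212 ± 0.02861 → (0.4735, 0.5307).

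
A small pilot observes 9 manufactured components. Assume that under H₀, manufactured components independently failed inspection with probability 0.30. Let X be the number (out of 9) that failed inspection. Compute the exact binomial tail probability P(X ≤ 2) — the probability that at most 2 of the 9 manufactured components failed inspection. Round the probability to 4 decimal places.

X ~ Binomial(n=9, p=0.30).
P(X ≤ 2) = C(9,0)·0.30^0·0.70^9 + C(9,1)·0.30^1·0.70^8 + C(9,2)·0.30^2·0.70^7.
= 0.040354 + 0.155650 + 0.266828 = 0.4628.

P = 0.4628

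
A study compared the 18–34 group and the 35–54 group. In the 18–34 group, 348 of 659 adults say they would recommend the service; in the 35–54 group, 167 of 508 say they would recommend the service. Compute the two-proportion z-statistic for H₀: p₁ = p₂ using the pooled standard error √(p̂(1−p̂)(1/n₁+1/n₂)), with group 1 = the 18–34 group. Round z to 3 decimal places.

p̂₁ = 348/659 = 0.52807, p̂₂ = 167/508 = 0.32874.
Pooling: p̂ = 515/1167 = 0.44130.
SE = √[p̂(1−p̂)(1/n₁+1/n₂)] = √[0.44130·0.55870·(1/659+1/508)] ≈ 0.029317.
z = 0.19933/0.029317 = 6.799.

z = 6.799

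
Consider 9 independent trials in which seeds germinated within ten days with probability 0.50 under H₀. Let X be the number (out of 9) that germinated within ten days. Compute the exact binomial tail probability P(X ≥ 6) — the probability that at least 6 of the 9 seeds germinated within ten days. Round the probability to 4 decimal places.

P = 0.2539

X is binomial with n = 9 and p = 0.50.
P(X ≥ 6) = C(9,6)·0.50^6·0.50^3 + C(9,7)·0.50^7·0.50^2 + C(9,8)·0.50^8·0.50^1 + C(9,9)·0.50^9·0.50^0.
= 0.164062 + 0.070312 + 0.017578 + 0.001953 = 0.2539.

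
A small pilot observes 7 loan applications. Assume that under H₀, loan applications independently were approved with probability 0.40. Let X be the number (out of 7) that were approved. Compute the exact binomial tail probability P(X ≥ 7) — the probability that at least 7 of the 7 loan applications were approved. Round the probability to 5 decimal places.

P = 0.00164

X ~ Binomial(n=7, p=0.40).
P(X ≥ 7) = C(7,7)·0.40^7·0.60^0.
= 0.001638 = 0.00164.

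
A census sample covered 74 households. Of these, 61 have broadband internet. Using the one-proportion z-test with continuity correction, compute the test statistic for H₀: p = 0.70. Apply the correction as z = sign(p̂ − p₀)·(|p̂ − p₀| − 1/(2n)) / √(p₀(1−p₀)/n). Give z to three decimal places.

z = 2.207

Sample proportion p̂ = 61/74 = 0.82432. p̂ − p₀ = 0.124324.
1/(2n) = 0.006757.
Corrected numerator: |0.124324| − 0.006757 = 0.117567.
Null standard error: √(0.70·0.30/74) = √0.002837838 = 0.053271.
z = (+)0.117567/0.053271 = 2.207.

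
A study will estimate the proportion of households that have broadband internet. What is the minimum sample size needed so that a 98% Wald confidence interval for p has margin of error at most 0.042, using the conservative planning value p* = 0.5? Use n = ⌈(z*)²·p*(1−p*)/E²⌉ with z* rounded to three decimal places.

n = 767

z* = 2.326 at the 98% level.
p*(1−p*) = 0.50·0.50 = 0.2500.
Required n before rounding: 5.410276 × 0.2500 / 0.042² = 766.762.
Rounding up, n = 767.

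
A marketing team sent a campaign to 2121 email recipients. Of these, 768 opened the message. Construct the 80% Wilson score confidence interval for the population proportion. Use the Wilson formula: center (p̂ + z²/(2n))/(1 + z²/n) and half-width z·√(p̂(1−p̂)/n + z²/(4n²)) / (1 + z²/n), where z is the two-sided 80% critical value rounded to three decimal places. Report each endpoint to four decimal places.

p̂ = 768/2121 = 0.36209; z = 1.282, so z² = 1.643524.
1 + z²/n = 1.000775.
Center = (0.36209 + 0.000387)/1.000775 = 0.36220.
Radicand: p̂(1−p̂)/n + z²/(4n²) = 0.000108902 + 0.000000091 = 0.000108993.
Half-width = z·√(radicand)/denom = 1.282·0.010440/1.000775 = 0.01337.
Interval: 0.36220 ± 0.01337 → (0.3488, 0.3756).

(0.3488, 0.3756)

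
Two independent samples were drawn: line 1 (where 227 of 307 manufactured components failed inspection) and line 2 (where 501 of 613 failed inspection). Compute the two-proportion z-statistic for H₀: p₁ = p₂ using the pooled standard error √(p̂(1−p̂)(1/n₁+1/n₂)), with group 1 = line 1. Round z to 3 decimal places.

p̂₁ = 227/307 = 0.73941, p̂₂ = 501/613 = 0.81729.
Pooled p̂ = (227+501)/(307+613) = 728/920 = 0.79130.
Pooled SE = √[0.1651418·0.00488865] ≈ 0.028413.
z = -0.07788/0.028413 = -2.741.

z = -2.741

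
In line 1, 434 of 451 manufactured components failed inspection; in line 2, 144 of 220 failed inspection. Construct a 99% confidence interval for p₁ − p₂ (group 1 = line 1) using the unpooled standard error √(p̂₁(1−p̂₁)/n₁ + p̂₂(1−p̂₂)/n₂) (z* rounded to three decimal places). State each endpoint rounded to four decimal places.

p̂₁ = 434/451 = 0.96231, p̂₂ = 144/220 = 0.65455; p̂₁ − p̂₂ = 0.30776.
SE = √(0.000080428 + 0.001027799) = √0.001108227 = 0.033290.
For 99% confidence, z* = 2.576. Margin of error = 0.08576.
CI: 0.30776 ± 0.08576 = (0.2220, 0.3935).

(0.2220, 0.3935)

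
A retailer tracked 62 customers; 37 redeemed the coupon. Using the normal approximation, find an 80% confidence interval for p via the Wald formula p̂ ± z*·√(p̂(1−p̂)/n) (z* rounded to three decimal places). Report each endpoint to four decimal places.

The sample proportion is 37/62 = 0.59677.
Standard error of p̂: √(0.240635/62) = √0.003881206 = 0.062299.
For 80% confidence, z* = 1.282.
Margin of error: 1.282 × 0.062299 = 0.07987.
So the interval runs from 0.5169 to 0.6766.

(0.5169, 0.6766)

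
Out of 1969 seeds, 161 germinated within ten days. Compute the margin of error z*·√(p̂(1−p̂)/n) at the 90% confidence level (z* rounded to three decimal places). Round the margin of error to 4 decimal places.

ME = 0.0102

With x = 161 successes in n = 1969, p̂ = 0.08177.
SE = √(p̂(1−p̂)/n) = √(0.075081/1969) = 0.006175.
z* = 1.645 at the 90% level.
ME = 1.645·0.006175 = 0.0102.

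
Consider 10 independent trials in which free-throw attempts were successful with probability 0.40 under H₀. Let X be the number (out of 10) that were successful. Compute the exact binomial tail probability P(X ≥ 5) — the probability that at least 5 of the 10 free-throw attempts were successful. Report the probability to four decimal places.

X ~ Binomial(n=10, p=0.40).
P(X ≥ 5) = Σ_{j=5}^{10} C(10,j)·0.40^j·0.60^{10−j}.
= 0.200658 + 0.111477 + 0.042467 + 0.010617 + 0.001573 + 0.000105 = 0.3669.

P = 0.3669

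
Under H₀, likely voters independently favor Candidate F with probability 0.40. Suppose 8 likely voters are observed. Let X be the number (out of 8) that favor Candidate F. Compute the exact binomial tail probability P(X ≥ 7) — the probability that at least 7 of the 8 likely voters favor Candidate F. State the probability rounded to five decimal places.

X ~ Binomial(n=8, p=0.40).
P(X ≥ 7) = C(8,7)·0.40^7·0.60^1 + C(8,8)·0.40^8·0.60^0.
= 0.007864 + 0.000655 = 0.00852.

P = 0.00852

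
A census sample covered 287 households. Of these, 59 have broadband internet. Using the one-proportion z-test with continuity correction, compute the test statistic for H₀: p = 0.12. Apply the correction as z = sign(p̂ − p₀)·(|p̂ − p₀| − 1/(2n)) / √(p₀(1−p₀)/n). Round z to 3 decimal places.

With x = 59 successes in n = 287, p̂ = 0.20557. p̂ − p₀ = 0.085575.
1/(2n) = 0.001742.
Corrected numerator: |0.085575| − 0.001742 = 0.083833.
Under H₀, SE = √(p₀(1−p₀)/n) = √(0.12·0.88/287) = √0.000367944 = 0.019182.
z = +0.083833/0.019182 = 4.370.

z = 4.370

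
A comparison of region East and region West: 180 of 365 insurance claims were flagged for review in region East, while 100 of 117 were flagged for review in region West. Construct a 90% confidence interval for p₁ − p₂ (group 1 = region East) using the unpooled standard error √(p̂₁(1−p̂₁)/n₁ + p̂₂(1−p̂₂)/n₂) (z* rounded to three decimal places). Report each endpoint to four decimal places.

p̂₁ = 180/365 = 0.49315, p̂₂ = 100/117 = 0.85470; p̂₁ − p̂₂ = -0.36155.
SE = √(0.000684803 + 0.001061430) = √0.001746233 = 0.041788.
The 90% critical value is z* = 1.645. Margin of error = 0.06874.
Interval: -0.36155 ± 0.06874 → (-0.4303, -0.2928).

(-0.4303, -0.2928)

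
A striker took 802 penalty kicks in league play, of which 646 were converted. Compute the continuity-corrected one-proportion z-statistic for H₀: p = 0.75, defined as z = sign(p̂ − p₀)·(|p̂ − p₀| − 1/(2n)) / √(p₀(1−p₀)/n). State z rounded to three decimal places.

z = 3.588

p̂ = 646/802 = 0.80549. p̂ − p₀ = 0.055486.
Continuity correction 1/(2n) = 1/1604 = 0.000623.
Corrected numerator: |0.055486| − 0.000623 = 0.054863.
SE₀ = √(0.75·0.25/802) = 0.015290.
z = +0.054863/0.015290 = 3.588.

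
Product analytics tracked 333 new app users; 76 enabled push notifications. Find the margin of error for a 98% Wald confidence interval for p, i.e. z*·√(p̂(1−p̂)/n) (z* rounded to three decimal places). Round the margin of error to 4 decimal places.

Sample proportion p̂ = 76/333 = 0.22823.
Standard error of p̂: √(0.176140/333) = √0.000528949 = 0.022999.
The 98% critical value is z* = 2.326.
So ME = 0.0535.

ME = 0.0535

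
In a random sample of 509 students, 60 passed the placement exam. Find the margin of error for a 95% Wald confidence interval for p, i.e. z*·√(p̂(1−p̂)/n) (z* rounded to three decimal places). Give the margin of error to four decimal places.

The sample proportion is 60/509 = 0.11788.
Standard error of p̂: √(0.103983/509) = √0.000204289 = 0.014293.
For 95% confidence, z* = 1.960.
Margin of error = z*·SE = 1.960 × 0.014293 = 0.0280.

ME = 0.0280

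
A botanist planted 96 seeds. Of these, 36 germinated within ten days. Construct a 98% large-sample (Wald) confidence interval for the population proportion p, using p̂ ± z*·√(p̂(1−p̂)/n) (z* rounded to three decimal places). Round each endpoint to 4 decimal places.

p̂ = 36/96 = 0.37500.
Standard error of p̂: √(0.234375/96) = √0.002441406 = 0.049411.
For 98% confidence, z* = 2.326.
Margin = 2.326·0.049411 = 0.11493.
So the interval runs from 0.2601 to 0.4899.

(0.2601, 0.4899)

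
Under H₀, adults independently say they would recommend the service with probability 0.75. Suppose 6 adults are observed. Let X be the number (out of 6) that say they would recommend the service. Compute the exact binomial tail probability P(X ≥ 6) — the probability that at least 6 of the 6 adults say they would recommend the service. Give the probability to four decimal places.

P = 0.1780

X ~ Binomial(n=6, p=0.75).
P(X ≥ 6) = C(6,6)·0.75^6·0.25^0.
= 0.177979 = 0.1780.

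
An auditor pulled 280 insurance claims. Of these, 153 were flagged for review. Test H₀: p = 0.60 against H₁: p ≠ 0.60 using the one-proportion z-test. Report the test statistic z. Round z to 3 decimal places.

Sample proportion p̂ = 153/280 = 0.54643.
Null standard error: √(0.60·0.40/280) = √0.000857143 = 0.029277.
z = (0.54643 − 0.60)/0.029277 = -0.05357/0.029277 = -1.830.

z = -1.830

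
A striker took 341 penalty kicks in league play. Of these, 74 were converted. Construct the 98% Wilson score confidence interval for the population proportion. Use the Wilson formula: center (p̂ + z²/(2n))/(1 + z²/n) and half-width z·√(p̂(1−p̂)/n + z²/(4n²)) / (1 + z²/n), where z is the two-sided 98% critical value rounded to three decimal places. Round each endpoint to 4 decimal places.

p̂ = 74/341 = 0.21701; z = 2.326, so z² = 5.410276.
1 + z²/n = 1.015866.
Center = (0.21701 + 0.007933)/1.015866 = 0.22143.
Radicand: p̂(1−p̂)/n + z²/(4n²) = 0.000498287 + 0.000011632 = 0.000509919.
Half-width = z·√(radicand)/denom = 2.326·0.022581/1.015866 = 0.05170.
Interval: 0.22143 ± 0.05170 → (0.1697, 0.2731).

(0.1697, 0.2731)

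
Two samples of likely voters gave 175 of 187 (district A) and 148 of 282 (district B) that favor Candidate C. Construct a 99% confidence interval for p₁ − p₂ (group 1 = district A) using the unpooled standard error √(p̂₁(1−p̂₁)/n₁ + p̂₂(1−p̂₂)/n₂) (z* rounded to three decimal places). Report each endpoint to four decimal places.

p̂₁ = 0.93583, p̂₂ = 0.52482, so the observed difference is 0.41101.
Unpooled SE = √(p̂₁(1−p̂₁)/n₁ + p̂₂(1−p̂₂)/n₂) = √(0.000321140 + 0.000884340) = 0.034720.
The 99% critical value is z* = 2.576. Margin of error = 0.08944.
So the interval runs from 0.3216 to 0.5004.

(0.3216, 0.5004)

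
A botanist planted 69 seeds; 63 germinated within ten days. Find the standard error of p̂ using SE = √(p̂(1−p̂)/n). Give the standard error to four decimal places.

With x = 63 successes in n = 69, p̂ = 0.91304.
p̂(1−p̂) = 0.91304·0.08696 = 0.079398.
SE = √(0.079398/69) = 0.0339.

SE = 0.0339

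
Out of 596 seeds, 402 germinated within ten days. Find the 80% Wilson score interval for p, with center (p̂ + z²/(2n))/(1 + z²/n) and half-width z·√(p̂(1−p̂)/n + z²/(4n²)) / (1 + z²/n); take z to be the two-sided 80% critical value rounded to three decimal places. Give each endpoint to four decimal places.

Here p̂ = 402/596 = 0.67450 and z = 1.282 (z² = 1.643524).
1 + z²/n = 1.002758.
Center = (0.67450 + 0.001379)/1.002758 = 0.67402.
Radicand: p̂(1−p̂)/n + z²/(4n²) = 0.000368374 + 0.000001157 = 0.000369531.
Half-width = 1.282·√0.000369531/1.002758 = 0.02458.
Interval: 0.67402 ± 0.02458 → (0.6494, 0.6986).

(0.6494, 0.6986)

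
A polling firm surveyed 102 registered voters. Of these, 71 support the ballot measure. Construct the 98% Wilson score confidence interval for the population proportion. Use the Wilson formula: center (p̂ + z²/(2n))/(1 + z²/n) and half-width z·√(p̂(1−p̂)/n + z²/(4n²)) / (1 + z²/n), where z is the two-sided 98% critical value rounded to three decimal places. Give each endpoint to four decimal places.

Here p̂ = 71/102 = 0.69608 and z = 2.326 (z² = 5.410276).
1 + z²/n = 1.053042.
Adjusted center: (0.69608 + z²/(2n))/1.053042 = 0.68620.
Radicand: p̂(1−p̂)/n + z²/(4n²) = 0.002074051 + 0.000130005 = 0.002204056.
Half-width = 2.326·√0.002204056/1.053042 = 0.10370.
Interval: 0.68620 ± 0.10370 → (0.5825, 0.7899).

(0.5825, 0.7899)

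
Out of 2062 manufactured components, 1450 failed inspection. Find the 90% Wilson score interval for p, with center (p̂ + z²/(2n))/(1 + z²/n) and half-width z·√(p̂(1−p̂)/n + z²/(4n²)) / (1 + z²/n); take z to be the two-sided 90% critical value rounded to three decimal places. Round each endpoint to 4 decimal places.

p̂ = 1450/2062 = 0.70320; z = 1.645, so z² = 2.706025.
Denominator 1 + z²/n = 1 + 2.706025/2062 = 1.001312.
Center = (0.70320 + 0.000656)/1.001312 = 0.70293.
Radicand: p̂(1−p̂)/n + z²/(4n²) = 0.000101217 + 0.000000159 = 0.000101376.
Half-width = z·√(radicand)/denom = 1.645·0.010069/1.001312 = 0.01654.
Interval: 0.70293 ± 0.01654 → (0.6864, 0.7195).

(0.6864, 0.7195)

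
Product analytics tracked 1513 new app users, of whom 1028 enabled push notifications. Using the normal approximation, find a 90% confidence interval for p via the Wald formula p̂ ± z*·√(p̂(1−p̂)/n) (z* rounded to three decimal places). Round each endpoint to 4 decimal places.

Sample proportion p̂ = 1028/1513 = 0.67944.
Standard error of p̂: √(0.217800/1513) = √0.000143952 = 0.011998.
z* = 1.645 at the 90% level.
Margin of error: 1.645 × 0.011998 = 0.01974.
Interval: 0.67944 ± 0.01974 → (0.6597, 0.6992).

(0.6597, 0.6992)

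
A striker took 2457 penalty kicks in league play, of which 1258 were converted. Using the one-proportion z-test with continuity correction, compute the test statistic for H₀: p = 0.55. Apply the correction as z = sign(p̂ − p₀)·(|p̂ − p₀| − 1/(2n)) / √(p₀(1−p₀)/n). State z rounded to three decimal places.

z = -3.765

With x = 1258 successes in n = 2457, p̂ = 0.51201. p̂ − p₀ = -0.037993.
Continuity correction 1/(2n) = 1/4914 = 0.000204.
Corrected numerator: |-0.037993| − 0.000204 = 0.037789.
Null standard error: √(0.55·0.45/2457) = √0.000100733 = 0.010037.
z = −0.037789/0.010037 = -3.765.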